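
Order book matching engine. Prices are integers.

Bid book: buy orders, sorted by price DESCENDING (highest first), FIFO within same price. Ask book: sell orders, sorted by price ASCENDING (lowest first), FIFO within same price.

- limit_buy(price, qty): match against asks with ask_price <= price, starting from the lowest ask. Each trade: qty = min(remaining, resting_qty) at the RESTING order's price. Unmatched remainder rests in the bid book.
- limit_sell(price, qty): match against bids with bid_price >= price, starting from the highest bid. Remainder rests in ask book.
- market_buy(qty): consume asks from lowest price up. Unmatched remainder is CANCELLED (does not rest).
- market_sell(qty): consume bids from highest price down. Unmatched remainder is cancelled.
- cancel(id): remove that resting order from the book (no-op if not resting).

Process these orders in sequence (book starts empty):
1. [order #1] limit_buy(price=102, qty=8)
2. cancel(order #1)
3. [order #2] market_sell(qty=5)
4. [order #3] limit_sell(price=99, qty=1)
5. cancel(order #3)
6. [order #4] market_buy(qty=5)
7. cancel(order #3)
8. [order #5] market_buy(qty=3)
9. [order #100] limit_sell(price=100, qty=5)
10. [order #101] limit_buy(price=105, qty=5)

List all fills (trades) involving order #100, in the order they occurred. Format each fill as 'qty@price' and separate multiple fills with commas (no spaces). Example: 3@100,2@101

After op 1 [order #1] limit_buy(price=102, qty=8): fills=none; bids=[#1:8@102] asks=[-]
After op 2 cancel(order #1): fills=none; bids=[-] asks=[-]
After op 3 [order #2] market_sell(qty=5): fills=none; bids=[-] asks=[-]
After op 4 [order #3] limit_sell(price=99, qty=1): fills=none; bids=[-] asks=[#3:1@99]
After op 5 cancel(order #3): fills=none; bids=[-] asks=[-]
After op 6 [order #4] market_buy(qty=5): fills=none; bids=[-] asks=[-]
After op 7 cancel(order #3): fills=none; bids=[-] asks=[-]
After op 8 [order #5] market_buy(qty=3): fills=none; bids=[-] asks=[-]
After op 9 [order #100] limit_sell(price=100, qty=5): fills=none; bids=[-] asks=[#100:5@100]
After op 10 [order #101] limit_buy(price=105, qty=5): fills=#101x#100:5@100; bids=[-] asks=[-]

Answer: 5@100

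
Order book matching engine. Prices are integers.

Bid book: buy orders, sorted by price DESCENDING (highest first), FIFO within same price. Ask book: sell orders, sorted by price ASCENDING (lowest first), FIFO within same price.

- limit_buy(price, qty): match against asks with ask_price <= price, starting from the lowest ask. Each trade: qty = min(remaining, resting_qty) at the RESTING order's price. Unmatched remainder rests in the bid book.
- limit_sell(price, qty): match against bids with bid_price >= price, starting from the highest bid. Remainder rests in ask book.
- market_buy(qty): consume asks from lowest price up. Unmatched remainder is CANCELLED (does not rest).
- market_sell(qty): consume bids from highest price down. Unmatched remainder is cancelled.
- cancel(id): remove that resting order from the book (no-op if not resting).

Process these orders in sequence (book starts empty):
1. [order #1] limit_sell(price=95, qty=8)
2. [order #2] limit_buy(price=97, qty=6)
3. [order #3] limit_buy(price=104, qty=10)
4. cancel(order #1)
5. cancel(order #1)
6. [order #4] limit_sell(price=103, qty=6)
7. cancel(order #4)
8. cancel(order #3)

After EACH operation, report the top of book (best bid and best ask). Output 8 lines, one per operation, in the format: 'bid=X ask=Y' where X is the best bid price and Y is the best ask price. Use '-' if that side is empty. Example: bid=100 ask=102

After op 1 [order #1] limit_sell(price=95, qty=8): fills=none; bids=[-] asks=[#1:8@95]
After op 2 [order #2] limit_buy(price=97, qty=6): fills=#2x#1:6@95; bids=[-] asks=[#1:2@95]
After op 3 [order #3] limit_buy(price=104, qty=10): fills=#3x#1:2@95; bids=[#3:8@104] asks=[-]
After op 4 cancel(order #1): fills=none; bids=[#3:8@104] asks=[-]
After op 5 cancel(order #1): fills=none; bids=[#3:8@104] asks=[-]
After op 6 [order #4] limit_sell(price=103, qty=6): fills=#3x#4:6@104; bids=[#3:2@104] asks=[-]
After op 7 cancel(order #4): fills=none; bids=[#3:2@104] asks=[-]
After op 8 cancel(order #3): fills=none; bids=[-] asks=[-]

Answer: bid=- ask=95
bid=- ask=95
bid=104 ask=-
bid=104 ask=-
bid=104 ask=-
bid=104 ask=-
bid=104 ask=-
bid=- ask=-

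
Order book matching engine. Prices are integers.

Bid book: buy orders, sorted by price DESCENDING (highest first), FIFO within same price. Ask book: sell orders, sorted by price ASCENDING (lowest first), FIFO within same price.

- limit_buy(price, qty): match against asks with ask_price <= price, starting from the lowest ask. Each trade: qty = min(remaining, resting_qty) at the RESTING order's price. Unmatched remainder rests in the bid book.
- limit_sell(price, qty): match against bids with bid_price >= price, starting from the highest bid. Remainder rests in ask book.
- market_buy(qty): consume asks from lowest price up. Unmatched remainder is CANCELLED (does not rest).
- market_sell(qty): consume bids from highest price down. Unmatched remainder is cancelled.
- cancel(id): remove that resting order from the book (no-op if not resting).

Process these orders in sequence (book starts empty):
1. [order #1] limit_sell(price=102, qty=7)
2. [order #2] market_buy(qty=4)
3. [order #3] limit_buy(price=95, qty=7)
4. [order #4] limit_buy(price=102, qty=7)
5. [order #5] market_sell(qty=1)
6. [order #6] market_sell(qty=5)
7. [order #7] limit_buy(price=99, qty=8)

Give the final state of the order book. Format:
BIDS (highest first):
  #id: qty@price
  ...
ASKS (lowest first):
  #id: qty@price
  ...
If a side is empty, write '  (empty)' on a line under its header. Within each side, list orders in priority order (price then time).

After op 1 [order #1] limit_sell(price=102, qty=7): fills=none; bids=[-] asks=[#1:7@102]
After op 2 [order #2] market_buy(qty=4): fills=#2x#1:4@102; bids=[-] asks=[#1:3@102]
After op 3 [order #3] limit_buy(price=95, qty=7): fills=none; bids=[#3:7@95] asks=[#1:3@102]
After op 4 [order #4] limit_buy(price=102, qty=7): fills=#4x#1:3@102; bids=[#4:4@102 #3:7@95] asks=[-]
After op 5 [order #5] market_sell(qty=1): fills=#4x#5:1@102; bids=[#4:3@102 #3:7@95] asks=[-]
After op 6 [order #6] market_sell(qty=5): fills=#4x#6:3@102 #3x#6:2@95; bids=[#3:5@95] asks=[-]
After op 7 [order #7] limit_buy(price=99, qty=8): fills=none; bids=[#7:8@99 #3:5@95] asks=[-]

Answer: BIDS (highest first):
  #7: 8@99
  #3: 5@95
ASKS (lowest first):
  (empty)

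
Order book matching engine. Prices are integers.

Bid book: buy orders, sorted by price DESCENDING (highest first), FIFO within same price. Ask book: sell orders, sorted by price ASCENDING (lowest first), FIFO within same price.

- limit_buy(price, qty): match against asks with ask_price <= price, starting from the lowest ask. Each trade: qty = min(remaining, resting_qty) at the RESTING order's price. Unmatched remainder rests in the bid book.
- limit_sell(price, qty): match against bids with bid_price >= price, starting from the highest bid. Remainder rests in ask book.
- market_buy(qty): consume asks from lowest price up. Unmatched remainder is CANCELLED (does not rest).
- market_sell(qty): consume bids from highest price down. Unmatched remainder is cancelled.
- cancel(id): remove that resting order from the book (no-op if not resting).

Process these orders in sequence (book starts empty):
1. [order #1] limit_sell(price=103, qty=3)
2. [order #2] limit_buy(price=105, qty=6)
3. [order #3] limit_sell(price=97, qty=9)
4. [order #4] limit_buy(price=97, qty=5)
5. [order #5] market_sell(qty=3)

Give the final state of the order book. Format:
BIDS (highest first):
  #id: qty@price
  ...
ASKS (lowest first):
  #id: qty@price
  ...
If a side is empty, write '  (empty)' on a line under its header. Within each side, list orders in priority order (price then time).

Answer: BIDS (highest first):
  (empty)
ASKS (lowest first):
  #3: 1@97

Derivation:
After op 1 [order #1] limit_sell(price=103, qty=3): fills=none; bids=[-] asks=[#1:3@103]
After op 2 [order #2] limit_buy(price=105, qty=6): fills=#2x#1:3@103; bids=[#2:3@105] asks=[-]
After op 3 [order #3] limit_sell(price=97, qty=9): fills=#2x#3:3@105; bids=[-] asks=[#3:6@97]
After op 4 [order #4] limit_buy(price=97, qty=5): fills=#4x#3:5@97; bids=[-] asks=[#3:1@97]
After op 5 [order #5] market_sell(qty=3): fills=none; bids=[-] asks=[#3:1@97]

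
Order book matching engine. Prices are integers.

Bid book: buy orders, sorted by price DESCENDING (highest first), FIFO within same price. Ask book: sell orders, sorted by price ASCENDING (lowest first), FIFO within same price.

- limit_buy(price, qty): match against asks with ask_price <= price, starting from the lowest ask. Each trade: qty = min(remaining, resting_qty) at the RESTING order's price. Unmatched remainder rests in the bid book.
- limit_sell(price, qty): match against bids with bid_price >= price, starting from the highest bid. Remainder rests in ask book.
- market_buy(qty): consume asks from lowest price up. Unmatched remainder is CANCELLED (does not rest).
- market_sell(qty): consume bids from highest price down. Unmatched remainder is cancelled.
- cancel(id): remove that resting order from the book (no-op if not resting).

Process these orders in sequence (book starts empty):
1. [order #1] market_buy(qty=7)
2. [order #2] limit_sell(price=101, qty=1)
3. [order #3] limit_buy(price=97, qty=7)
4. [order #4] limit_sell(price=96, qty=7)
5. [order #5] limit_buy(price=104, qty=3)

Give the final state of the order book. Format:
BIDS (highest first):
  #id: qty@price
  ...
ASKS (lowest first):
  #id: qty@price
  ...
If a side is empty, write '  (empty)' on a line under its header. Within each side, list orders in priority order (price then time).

Answer: BIDS (highest first):
  #5: 2@104
ASKS (lowest first):
  (empty)

Derivation:
After op 1 [order #1] market_buy(qty=7): fills=none; bids=[-] asks=[-]
After op 2 [order #2] limit_sell(price=101, qty=1): fills=none; bids=[-] asks=[#2:1@101]
After op 3 [order #3] limit_buy(price=97, qty=7): fills=none; bids=[#3:7@97] asks=[#2:1@101]
After op 4 [order #4] limit_sell(price=96, qty=7): fills=#3x#4:7@97; bids=[-] asks=[#2:1@101]
After op 5 [order #5] limit_buy(price=104, qty=3): fills=#5x#2:1@101; bids=[#5:2@104] asks=[-]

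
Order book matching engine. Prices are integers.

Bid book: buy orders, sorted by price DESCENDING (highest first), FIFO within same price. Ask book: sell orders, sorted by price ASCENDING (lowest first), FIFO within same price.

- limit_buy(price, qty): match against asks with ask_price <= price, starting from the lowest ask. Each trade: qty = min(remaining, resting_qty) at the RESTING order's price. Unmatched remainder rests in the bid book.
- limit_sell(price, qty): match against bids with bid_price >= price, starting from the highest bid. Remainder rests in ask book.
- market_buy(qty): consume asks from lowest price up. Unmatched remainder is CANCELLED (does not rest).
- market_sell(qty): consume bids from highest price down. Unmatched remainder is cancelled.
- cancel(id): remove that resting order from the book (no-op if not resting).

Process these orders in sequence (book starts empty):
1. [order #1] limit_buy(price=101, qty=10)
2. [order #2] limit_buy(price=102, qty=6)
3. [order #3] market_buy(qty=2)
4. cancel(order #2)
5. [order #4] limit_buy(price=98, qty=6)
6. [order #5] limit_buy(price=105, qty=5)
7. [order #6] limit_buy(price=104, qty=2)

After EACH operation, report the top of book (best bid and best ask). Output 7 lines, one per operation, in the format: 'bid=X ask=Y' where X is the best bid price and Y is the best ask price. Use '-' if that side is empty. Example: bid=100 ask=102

Answer: bid=101 ask=-
bid=102 ask=-
bid=102 ask=-
bid=101 ask=-
bid=101 ask=-
bid=105 ask=-
bid=105 ask=-

Derivation:
After op 1 [order #1] limit_buy(price=101, qty=10): fills=none; bids=[#1:10@101] asks=[-]
After op 2 [order #2] limit_buy(price=102, qty=6): fills=none; bids=[#2:6@102 #1:10@101] asks=[-]
After op 3 [order #3] market_buy(qty=2): fills=none; bids=[#2:6@102 #1:10@101] asks=[-]
After op 4 cancel(order #2): fills=none; bids=[#1:10@101] asks=[-]
After op 5 [order #4] limit_buy(price=98, qty=6): fills=none; bids=[#1:10@101 #4:6@98] asks=[-]
After op 6 [order #5] limit_buy(price=105, qty=5): fills=none; bids=[#5:5@105 #1:10@101 #4:6@98] asks=[-]
After op 7 [order #6] limit_buy(price=104, qty=2): fills=none; bids=[#5:5@105 #6:2@104 #1:10@101 #4:6@98] asks=[-]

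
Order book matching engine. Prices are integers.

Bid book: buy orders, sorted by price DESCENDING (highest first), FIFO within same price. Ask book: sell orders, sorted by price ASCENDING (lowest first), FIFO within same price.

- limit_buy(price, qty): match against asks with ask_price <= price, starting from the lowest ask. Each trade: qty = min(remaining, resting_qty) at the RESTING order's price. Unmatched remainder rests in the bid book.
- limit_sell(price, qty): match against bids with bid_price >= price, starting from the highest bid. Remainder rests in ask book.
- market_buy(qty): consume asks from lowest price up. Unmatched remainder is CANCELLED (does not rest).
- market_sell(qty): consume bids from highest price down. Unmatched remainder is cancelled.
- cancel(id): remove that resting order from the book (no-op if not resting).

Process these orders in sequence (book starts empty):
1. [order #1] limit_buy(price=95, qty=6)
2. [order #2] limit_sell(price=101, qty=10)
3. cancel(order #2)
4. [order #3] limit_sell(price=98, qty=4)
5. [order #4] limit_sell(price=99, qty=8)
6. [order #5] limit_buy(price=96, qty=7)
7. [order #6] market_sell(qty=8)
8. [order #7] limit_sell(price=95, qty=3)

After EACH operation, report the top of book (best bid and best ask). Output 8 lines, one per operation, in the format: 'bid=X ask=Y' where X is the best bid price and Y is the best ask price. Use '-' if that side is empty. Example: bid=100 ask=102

Answer: bid=95 ask=-
bid=95 ask=101
bid=95 ask=-
bid=95 ask=98
bid=95 ask=98
bid=96 ask=98
bid=95 ask=98
bid=95 ask=98

Derivation:
After op 1 [order #1] limit_buy(price=95, qty=6): fills=none; bids=[#1:6@95] asks=[-]
After op 2 [order #2] limit_sell(price=101, qty=10): fills=none; bids=[#1:6@95] asks=[#2:10@101]
After op 3 cancel(order #2): fills=none; bids=[#1:6@95] asks=[-]
After op 4 [order #3] limit_sell(price=98, qty=4): fills=none; bids=[#1:6@95] asks=[#3:4@98]
After op 5 [order #4] limit_sell(price=99, qty=8): fills=none; bids=[#1:6@95] asks=[#3:4@98 #4:8@99]
After op 6 [order #5] limit_buy(price=96, qty=7): fills=none; bids=[#5:7@96 #1:6@95] asks=[#3:4@98 #4:8@99]
After op 7 [order #6] market_sell(qty=8): fills=#5x#6:7@96 #1x#6:1@95; bids=[#1:5@95] asks=[#3:4@98 #4:8@99]
After op 8 [order #7] limit_sell(price=95, qty=3): fills=#1x#7:3@95; bids=[#1:2@95] asks=[#3:4@98 #4:8@99]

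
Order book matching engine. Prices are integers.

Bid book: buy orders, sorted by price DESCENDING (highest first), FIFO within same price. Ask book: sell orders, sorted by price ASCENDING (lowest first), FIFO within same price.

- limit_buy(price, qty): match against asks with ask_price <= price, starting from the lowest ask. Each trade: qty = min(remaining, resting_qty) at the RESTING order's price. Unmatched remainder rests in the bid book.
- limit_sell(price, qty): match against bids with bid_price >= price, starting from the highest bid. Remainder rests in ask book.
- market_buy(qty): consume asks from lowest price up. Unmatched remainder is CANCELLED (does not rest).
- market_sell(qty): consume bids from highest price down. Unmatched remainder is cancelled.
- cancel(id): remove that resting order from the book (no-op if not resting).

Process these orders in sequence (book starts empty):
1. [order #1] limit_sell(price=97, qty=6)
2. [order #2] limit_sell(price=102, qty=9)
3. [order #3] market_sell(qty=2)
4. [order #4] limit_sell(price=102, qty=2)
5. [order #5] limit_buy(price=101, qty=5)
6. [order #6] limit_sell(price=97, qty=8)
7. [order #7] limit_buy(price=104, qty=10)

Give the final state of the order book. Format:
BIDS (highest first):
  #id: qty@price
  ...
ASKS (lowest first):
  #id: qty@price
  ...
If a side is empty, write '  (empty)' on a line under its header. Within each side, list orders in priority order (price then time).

Answer: BIDS (highest first):
  (empty)
ASKS (lowest first):
  #2: 8@102
  #4: 2@102

Derivation:
After op 1 [order #1] limit_sell(price=97, qty=6): fills=none; bids=[-] asks=[#1:6@97]
After op 2 [order #2] limit_sell(price=102, qty=9): fills=none; bids=[-] asks=[#1:6@97 #2:9@102]
After op 3 [order #3] market_sell(qty=2): fills=none; bids=[-] asks=[#1:6@97 #2:9@102]
After op 4 [order #4] limit_sell(price=102, qty=2): fills=none; bids=[-] asks=[#1:6@97 #2:9@102 #4:2@102]
After op 5 [order #5] limit_buy(price=101, qty=5): fills=#5x#1:5@97; bids=[-] asks=[#1:1@97 #2:9@102 #4:2@102]
After op 6 [order #6] limit_sell(price=97, qty=8): fills=none; bids=[-] asks=[#1:1@97 #6:8@97 #2:9@102 #4:2@102]
After op 7 [order #7] limit_buy(price=104, qty=10): fills=#7x#1:1@97 #7x#6:8@97 #7x#2:1@102; bids=[-] asks=[#2:8@102 #4:2@102]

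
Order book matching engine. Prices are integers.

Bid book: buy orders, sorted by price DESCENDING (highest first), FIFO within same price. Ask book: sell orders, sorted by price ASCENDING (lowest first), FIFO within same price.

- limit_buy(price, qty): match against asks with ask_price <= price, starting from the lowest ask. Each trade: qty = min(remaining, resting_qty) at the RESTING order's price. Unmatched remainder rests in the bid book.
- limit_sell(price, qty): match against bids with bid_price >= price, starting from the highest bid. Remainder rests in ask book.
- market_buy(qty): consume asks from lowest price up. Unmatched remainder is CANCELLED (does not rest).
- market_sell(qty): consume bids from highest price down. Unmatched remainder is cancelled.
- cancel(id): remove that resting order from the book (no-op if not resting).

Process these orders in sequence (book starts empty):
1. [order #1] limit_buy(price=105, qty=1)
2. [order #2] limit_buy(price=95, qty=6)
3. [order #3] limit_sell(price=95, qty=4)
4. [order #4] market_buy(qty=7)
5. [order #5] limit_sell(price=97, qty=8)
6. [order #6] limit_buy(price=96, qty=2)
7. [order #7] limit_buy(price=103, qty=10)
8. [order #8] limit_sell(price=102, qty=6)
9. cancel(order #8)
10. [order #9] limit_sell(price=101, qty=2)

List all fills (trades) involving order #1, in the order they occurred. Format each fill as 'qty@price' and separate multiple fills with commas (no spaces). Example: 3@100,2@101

Answer: 1@105

Derivation:
After op 1 [order #1] limit_buy(price=105, qty=1): fills=none; bids=[#1:1@105] asks=[-]
After op 2 [order #2] limit_buy(price=95, qty=6): fills=none; bids=[#1:1@105 #2:6@95] asks=[-]
After op 3 [order #3] limit_sell(price=95, qty=4): fills=#1x#3:1@105 #2x#3:3@95; bids=[#2:3@95] asks=[-]
After op 4 [order #4] market_buy(qty=7): fills=none; bids=[#2:3@95] asks=[-]
After op 5 [order #5] limit_sell(price=97, qty=8): fills=none; bids=[#2:3@95] asks=[#5:8@97]
After op 6 [order #6] limit_buy(price=96, qty=2): fills=none; bids=[#6:2@96 #2:3@95] asks=[#5:8@97]
After op 7 [order #7] limit_buy(price=103, qty=10): fills=#7x#5:8@97; bids=[#7:2@103 #6:2@96 #2:3@95] asks=[-]
After op 8 [order #8] limit_sell(price=102, qty=6): fills=#7x#8:2@103; bids=[#6:2@96 #2:3@95] asks=[#8:4@102]
After op 9 cancel(order #8): fills=none; bids=[#6:2@96 #2:3@95] asks=[-]
After op 10 [order #9] limit_sell(price=101, qty=2): fills=none; bids=[#6:2@96 #2:3@95] asks=[#9:2@101]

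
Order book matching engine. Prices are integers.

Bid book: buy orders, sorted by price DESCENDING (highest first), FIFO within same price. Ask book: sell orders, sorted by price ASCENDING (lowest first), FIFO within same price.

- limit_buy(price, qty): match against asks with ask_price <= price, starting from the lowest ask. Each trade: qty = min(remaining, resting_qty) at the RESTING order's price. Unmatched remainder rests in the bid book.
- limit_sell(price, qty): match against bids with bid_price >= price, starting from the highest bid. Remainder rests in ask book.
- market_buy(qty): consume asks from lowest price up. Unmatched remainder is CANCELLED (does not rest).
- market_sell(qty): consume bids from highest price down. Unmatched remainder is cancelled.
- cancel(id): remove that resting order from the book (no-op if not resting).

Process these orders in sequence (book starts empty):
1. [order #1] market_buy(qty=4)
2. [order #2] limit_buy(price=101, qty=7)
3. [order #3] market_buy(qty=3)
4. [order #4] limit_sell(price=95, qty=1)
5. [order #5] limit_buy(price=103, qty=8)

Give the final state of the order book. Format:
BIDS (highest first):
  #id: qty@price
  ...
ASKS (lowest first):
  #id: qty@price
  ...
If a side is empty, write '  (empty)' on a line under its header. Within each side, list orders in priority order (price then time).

After op 1 [order #1] market_buy(qty=4): fills=none; bids=[-] asks=[-]
After op 2 [order #2] limit_buy(price=101, qty=7): fills=none; bids=[#2:7@101] asks=[-]
After op 3 [order #3] market_buy(qty=3): fills=none; bids=[#2:7@101] asks=[-]
After op 4 [order #4] limit_sell(price=95, qty=1): fills=#2x#4:1@101; bids=[#2:6@101] asks=[-]
After op 5 [order #5] limit_buy(price=103, qty=8): fills=none; bids=[#5:8@103 #2:6@101] asks=[-]

Answer: BIDS (highest first):
  #5: 8@103
  #2: 6@101
ASKS (lowest first):
  (empty)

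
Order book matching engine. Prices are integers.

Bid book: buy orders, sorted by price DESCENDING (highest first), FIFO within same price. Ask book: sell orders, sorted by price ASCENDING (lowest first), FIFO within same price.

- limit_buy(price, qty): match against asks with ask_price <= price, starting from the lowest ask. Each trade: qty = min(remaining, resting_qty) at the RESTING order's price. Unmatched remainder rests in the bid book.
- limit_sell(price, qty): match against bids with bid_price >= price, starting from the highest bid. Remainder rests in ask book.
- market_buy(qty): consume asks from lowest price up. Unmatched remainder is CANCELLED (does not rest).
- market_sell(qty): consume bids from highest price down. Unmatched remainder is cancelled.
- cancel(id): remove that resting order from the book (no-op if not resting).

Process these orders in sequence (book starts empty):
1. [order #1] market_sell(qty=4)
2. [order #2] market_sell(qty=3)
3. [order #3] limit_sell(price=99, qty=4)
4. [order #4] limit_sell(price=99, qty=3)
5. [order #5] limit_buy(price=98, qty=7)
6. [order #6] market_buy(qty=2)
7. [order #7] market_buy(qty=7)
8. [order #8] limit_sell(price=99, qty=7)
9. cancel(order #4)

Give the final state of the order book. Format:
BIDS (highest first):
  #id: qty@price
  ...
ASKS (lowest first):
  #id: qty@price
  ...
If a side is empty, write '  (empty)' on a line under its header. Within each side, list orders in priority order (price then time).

After op 1 [order #1] market_sell(qty=4): fills=none; bids=[-] asks=[-]
After op 2 [order #2] market_sell(qty=3): fills=none; bids=[-] asks=[-]
After op 3 [order #3] limit_sell(price=99, qty=4): fills=none; bids=[-] asks=[#3:4@99]
After op 4 [order #4] limit_sell(price=99, qty=3): fills=none; bids=[-] asks=[#3:4@99 #4:3@99]
After op 5 [order #5] limit_buy(price=98, qty=7): fills=none; bids=[#5:7@98] asks=[#3:4@99 #4:3@99]
After op 6 [order #6] market_buy(qty=2): fills=#6x#3:2@99; bids=[#5:7@98] asks=[#3:2@99 #4:3@99]
After op 7 [order #7] market_buy(qty=7): fills=#7x#3:2@99 #7x#4:3@99; bids=[#5:7@98] asks=[-]
After op 8 [order #8] limit_sell(price=99, qty=7): fills=none; bids=[#5:7@98] asks=[#8:7@99]
After op 9 cancel(order #4): fills=none; bids=[#5:7@98] asks=[#8:7@99]

Answer: BIDS (highest first):
  #5: 7@98
ASKS (lowest first):
  #8: 7@99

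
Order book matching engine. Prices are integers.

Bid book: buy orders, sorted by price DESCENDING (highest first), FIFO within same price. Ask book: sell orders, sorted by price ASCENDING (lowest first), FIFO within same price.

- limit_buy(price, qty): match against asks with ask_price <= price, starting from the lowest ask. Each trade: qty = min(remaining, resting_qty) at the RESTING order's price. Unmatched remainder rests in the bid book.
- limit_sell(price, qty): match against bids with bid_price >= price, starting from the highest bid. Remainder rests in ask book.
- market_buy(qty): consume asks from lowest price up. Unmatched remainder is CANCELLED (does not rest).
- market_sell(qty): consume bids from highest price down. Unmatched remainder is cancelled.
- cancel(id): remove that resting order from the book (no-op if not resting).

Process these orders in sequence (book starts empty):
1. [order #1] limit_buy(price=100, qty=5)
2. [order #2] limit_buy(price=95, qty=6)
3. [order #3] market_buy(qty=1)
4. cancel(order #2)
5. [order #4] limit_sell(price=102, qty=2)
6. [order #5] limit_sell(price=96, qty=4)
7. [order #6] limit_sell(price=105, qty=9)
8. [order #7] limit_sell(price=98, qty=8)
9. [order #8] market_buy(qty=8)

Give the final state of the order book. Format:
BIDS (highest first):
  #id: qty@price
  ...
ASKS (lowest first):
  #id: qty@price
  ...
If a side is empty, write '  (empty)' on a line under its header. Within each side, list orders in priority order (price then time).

Answer: BIDS (highest first):
  (empty)
ASKS (lowest first):
  #4: 1@102
  #6: 9@105

Derivation:
After op 1 [order #1] limit_buy(price=100, qty=5): fills=none; bids=[#1:5@100] asks=[-]
After op 2 [order #2] limit_buy(price=95, qty=6): fills=none; bids=[#1:5@100 #2:6@95] asks=[-]
After op 3 [order #3] market_buy(qty=1): fills=none; bids=[#1:5@100 #2:6@95] asks=[-]
After op 4 cancel(order #2): fills=none; bids=[#1:5@100] asks=[-]
After op 5 [order #4] limit_sell(price=102, qty=2): fills=none; bids=[#1:5@100] asks=[#4:2@102]
After op 6 [order #5] limit_sell(price=96, qty=4): fills=#1x#5:4@100; bids=[#1:1@100] asks=[#4:2@102]
After op 7 [order #6] limit_sell(price=105, qty=9): fills=none; bids=[#1:1@100] asks=[#4:2@102 #6:9@105]
After op 8 [order #7] limit_sell(price=98, qty=8): fills=#1x#7:1@100; bids=[-] asks=[#7:7@98 #4:2@102 #6:9@105]
After op 9 [order #8] market_buy(qty=8): fills=#8x#7:7@98 #8x#4:1@102; bids=[-] asks=[#4:1@102 #6:9@105]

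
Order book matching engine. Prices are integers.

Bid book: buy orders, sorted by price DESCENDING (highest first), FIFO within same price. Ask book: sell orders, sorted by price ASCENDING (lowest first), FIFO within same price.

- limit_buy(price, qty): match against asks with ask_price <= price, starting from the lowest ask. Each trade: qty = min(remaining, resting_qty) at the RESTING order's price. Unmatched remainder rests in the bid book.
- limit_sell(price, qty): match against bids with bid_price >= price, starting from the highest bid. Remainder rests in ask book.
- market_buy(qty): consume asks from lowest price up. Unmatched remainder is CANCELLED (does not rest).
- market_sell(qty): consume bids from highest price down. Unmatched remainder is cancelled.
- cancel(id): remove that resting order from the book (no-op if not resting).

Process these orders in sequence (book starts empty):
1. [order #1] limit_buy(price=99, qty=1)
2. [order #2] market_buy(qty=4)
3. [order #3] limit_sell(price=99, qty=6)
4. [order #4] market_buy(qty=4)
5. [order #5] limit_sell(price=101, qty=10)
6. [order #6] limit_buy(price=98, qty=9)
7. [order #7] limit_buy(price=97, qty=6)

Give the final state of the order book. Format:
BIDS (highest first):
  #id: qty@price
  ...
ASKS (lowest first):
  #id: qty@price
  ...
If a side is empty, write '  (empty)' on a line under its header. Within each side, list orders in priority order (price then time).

Answer: BIDS (highest first):
  #6: 9@98
  #7: 6@97
ASKS (lowest first):
  #3: 1@99
  #5: 10@101

Derivation:
After op 1 [order #1] limit_buy(price=99, qty=1): fills=none; bids=[#1:1@99] asks=[-]
After op 2 [order #2] market_buy(qty=4): fills=none; bids=[#1:1@99] asks=[-]
After op 3 [order #3] limit_sell(price=99, qty=6): fills=#1x#3:1@99; bids=[-] asks=[#3:5@99]
After op 4 [order #4] market_buy(qty=4): fills=#4x#3:4@99; bids=[-] asks=[#3:1@99]
After op 5 [order #5] limit_sell(price=101, qty=10): fills=none; bids=[-] asks=[#3:1@99 #5:10@101]
After op 6 [order #6] limit_buy(price=98, qty=9): fills=none; bids=[#6:9@98] asks=[#3:1@99 #5:10@101]
After op 7 [order #7] limit_buy(price=97, qty=6): fills=none; bids=[#6:9@98 #7:6@97] asks=[#3:1@99 #5:10@101]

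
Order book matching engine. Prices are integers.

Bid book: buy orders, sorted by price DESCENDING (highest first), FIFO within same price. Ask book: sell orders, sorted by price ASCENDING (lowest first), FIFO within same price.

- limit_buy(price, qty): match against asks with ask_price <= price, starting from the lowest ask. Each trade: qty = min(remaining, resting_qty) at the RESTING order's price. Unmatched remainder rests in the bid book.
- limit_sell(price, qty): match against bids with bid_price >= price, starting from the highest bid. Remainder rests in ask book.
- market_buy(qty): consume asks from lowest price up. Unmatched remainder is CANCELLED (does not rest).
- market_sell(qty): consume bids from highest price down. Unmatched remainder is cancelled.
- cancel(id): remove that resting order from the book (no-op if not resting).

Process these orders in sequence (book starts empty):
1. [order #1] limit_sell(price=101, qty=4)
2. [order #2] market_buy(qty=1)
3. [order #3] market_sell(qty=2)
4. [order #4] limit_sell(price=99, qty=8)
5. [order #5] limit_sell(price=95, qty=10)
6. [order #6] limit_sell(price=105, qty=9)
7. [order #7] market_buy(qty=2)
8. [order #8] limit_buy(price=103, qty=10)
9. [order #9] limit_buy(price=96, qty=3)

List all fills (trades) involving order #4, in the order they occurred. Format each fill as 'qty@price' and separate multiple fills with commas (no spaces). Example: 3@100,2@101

Answer: 2@99

Derivation:
After op 1 [order #1] limit_sell(price=101, qty=4): fills=none; bids=[-] asks=[#1:4@101]
After op 2 [order #2] market_buy(qty=1): fills=#2x#1:1@101; bids=[-] asks=[#1:3@101]
After op 3 [order #3] market_sell(qty=2): fills=none; bids=[-] asks=[#1:3@101]
After op 4 [order #4] limit_sell(price=99, qty=8): fills=none; bids=[-] asks=[#4:8@99 #1:3@101]
After op 5 [order #5] limit_sell(price=95, qty=10): fills=none; bids=[-] asks=[#5:10@95 #4:8@99 #1:3@101]
After op 6 [order #6] limit_sell(price=105, qty=9): fills=none; bids=[-] asks=[#5:10@95 #4:8@99 #1:3@101 #6:9@105]
After op 7 [order #7] market_buy(qty=2): fills=#7x#5:2@95; bids=[-] asks=[#5:8@95 #4:8@99 #1:3@101 #6:9@105]
After op 8 [order #8] limit_buy(price=103, qty=10): fills=#8x#5:8@95 #8x#4:2@99; bids=[-] asks=[#4:6@99 #1:3@101 #6:9@105]
After op 9 [order #9] limit_buy(price=96, qty=3): fills=none; bids=[#9:3@96] asks=[#4:6@99 #1:3@101 #6:9@105]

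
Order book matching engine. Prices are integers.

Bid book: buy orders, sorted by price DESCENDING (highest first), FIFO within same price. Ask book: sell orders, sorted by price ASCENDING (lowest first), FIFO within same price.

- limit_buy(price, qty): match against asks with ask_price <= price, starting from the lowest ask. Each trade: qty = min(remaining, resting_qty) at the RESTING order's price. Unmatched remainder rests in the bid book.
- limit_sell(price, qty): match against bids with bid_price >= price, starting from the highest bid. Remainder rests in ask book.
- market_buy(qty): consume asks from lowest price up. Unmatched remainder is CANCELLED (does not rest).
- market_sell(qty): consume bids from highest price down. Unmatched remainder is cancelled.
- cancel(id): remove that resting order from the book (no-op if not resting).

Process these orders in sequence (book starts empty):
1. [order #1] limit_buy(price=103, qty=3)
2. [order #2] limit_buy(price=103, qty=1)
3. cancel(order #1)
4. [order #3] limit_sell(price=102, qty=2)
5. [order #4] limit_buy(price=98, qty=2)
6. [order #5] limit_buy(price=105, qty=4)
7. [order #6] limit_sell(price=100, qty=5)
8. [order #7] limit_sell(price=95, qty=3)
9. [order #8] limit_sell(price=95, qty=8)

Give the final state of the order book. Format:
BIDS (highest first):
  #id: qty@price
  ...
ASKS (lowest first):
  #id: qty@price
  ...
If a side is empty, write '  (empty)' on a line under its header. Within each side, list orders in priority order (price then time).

After op 1 [order #1] limit_buy(price=103, qty=3): fills=none; bids=[#1:3@103] asks=[-]
After op 2 [order #2] limit_buy(price=103, qty=1): fills=none; bids=[#1:3@103 #2:1@103] asks=[-]
After op 3 cancel(order #1): fills=none; bids=[#2:1@103] asks=[-]
After op 4 [order #3] limit_sell(price=102, qty=2): fills=#2x#3:1@103; bids=[-] asks=[#3:1@102]
After op 5 [order #4] limit_buy(price=98, qty=2): fills=none; bids=[#4:2@98] asks=[#3:1@102]
After op 6 [order #5] limit_buy(price=105, qty=4): fills=#5x#3:1@102; bids=[#5:3@105 #4:2@98] asks=[-]
After op 7 [order #6] limit_sell(price=100, qty=5): fills=#5x#6:3@105; bids=[#4:2@98] asks=[#6:2@100]
After op 8 [order #7] limit_sell(price=95, qty=3): fills=#4x#7:2@98; bids=[-] asks=[#7:1@95 #6:2@100]
After op 9 [order #8] limit_sell(price=95, qty=8): fills=none; bids=[-] asks=[#7:1@95 #8:8@95 #6:2@100]

Answer: BIDS (highest first):
  (empty)
ASKS (lowest first):
  #7: 1@95
  #8: 8@95
  #6: 2@100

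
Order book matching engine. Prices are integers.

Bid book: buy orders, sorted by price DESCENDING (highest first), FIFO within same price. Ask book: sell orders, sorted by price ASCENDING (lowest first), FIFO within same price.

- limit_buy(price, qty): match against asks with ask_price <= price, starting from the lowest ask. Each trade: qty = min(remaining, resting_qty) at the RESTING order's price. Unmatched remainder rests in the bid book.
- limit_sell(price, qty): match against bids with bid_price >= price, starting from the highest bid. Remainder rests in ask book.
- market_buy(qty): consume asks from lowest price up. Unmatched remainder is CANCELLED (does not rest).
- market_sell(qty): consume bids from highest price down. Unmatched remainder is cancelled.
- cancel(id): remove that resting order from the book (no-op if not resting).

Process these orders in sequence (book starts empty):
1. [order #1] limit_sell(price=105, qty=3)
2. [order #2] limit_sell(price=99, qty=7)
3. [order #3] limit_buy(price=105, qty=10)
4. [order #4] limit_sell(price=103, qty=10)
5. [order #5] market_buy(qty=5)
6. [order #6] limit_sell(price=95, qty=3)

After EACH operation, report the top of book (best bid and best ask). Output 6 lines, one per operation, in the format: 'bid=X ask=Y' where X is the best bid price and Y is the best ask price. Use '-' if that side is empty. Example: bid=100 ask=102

Answer: bid=- ask=105
bid=- ask=99
bid=- ask=-
bid=- ask=103
bid=- ask=103
bid=- ask=95

Derivation:
After op 1 [order #1] limit_sell(price=105, qty=3): fills=none; bids=[-] asks=[#1:3@105]
After op 2 [order #2] limit_sell(price=99, qty=7): fills=none; bids=[-] asks=[#2:7@99 #1:3@105]
After op 3 [order #3] limit_buy(price=105, qty=10): fills=#3x#2:7@99 #3x#1:3@105; bids=[-] asks=[-]
After op 4 [order #4] limit_sell(price=103, qty=10): fills=none; bids=[-] asks=[#4:10@103]
After op 5 [order #5] market_buy(qty=5): fills=#5x#4:5@103; bids=[-] asks=[#4:5@103]
After op 6 [order #6] limit_sell(price=95, qty=3): fills=none; bids=[-] asks=[#6:3@95 #4:5@103]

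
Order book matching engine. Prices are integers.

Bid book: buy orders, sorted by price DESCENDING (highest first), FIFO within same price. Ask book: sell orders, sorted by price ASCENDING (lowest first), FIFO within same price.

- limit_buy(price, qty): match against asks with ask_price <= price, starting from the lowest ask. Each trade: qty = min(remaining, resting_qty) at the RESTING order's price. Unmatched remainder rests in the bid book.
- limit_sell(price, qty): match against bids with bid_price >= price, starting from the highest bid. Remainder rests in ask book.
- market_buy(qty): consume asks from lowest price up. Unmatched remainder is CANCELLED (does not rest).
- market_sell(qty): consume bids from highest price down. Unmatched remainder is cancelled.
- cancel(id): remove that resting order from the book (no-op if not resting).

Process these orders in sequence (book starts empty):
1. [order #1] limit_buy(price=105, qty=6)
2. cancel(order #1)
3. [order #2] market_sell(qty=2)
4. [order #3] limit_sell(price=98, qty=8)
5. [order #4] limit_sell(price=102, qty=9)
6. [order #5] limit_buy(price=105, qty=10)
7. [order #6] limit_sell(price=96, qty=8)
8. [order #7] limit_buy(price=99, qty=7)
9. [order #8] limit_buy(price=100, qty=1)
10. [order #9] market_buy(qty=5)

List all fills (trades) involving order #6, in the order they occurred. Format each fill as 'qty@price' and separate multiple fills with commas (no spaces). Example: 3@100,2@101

Answer: 7@96,1@96

Derivation:
After op 1 [order #1] limit_buy(price=105, qty=6): fills=none; bids=[#1:6@105] asks=[-]
After op 2 cancel(order #1): fills=none; bids=[-] asks=[-]
After op 3 [order #2] market_sell(qty=2): fills=none; bids=[-] asks=[-]
After op 4 [order #3] limit_sell(price=98, qty=8): fills=none; bids=[-] asks=[#3:8@98]
After op 5 [order #4] limit_sell(price=102, qty=9): fills=none; bids=[-] asks=[#3:8@98 #4:9@102]
After op 6 [order #5] limit_buy(price=105, qty=10): fills=#5x#3:8@98 #5x#4:2@102; bids=[-] asks=[#4:7@102]
After op 7 [order #6] limit_sell(price=96, qty=8): fills=none; bids=[-] asks=[#6:8@96 #4:7@102]
After op 8 [order #7] limit_buy(price=99, qty=7): fills=#7x#6:7@96; bids=[-] asks=[#6:1@96 #4:7@102]
After op 9 [order #8] limit_buy(price=100, qty=1): fills=#8x#6:1@96; bids=[-] asks=[#4:7@102]
After op 10 [order #9] market_buy(qty=5): fills=#9x#4:5@102; bids=[-] asks=[#4:2@102]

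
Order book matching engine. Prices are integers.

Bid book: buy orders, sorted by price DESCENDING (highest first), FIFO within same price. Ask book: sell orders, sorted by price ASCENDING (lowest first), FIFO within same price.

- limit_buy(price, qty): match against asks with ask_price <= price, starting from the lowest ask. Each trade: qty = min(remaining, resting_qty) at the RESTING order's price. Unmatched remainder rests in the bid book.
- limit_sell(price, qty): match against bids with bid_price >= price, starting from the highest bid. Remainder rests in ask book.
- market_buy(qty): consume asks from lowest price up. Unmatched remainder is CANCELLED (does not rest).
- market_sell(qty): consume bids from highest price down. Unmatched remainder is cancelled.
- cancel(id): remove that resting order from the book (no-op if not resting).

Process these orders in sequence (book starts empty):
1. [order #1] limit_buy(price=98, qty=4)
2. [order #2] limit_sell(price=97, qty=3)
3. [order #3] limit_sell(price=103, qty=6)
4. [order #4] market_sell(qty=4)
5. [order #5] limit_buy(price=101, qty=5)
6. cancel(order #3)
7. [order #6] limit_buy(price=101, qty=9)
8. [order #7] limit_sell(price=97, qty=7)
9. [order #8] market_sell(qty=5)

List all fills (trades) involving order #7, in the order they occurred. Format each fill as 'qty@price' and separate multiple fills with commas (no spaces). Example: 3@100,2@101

After op 1 [order #1] limit_buy(price=98, qty=4): fills=none; bids=[#1:4@98] asks=[-]
After op 2 [order #2] limit_sell(price=97, qty=3): fills=#1x#2:3@98; bids=[#1:1@98] asks=[-]
After op 3 [order #3] limit_sell(price=103, qty=6): fills=none; bids=[#1:1@98] asks=[#3:6@103]
After op 4 [order #4] market_sell(qty=4): fills=#1x#4:1@98; bids=[-] asks=[#3:6@103]
After op 5 [order #5] limit_buy(price=101, qty=5): fills=none; bids=[#5:5@101] asks=[#3:6@103]
After op 6 cancel(order #3): fills=none; bids=[#5:5@101] asks=[-]
After op 7 [order #6] limit_buy(price=101, qty=9): fills=none; bids=[#5:5@101 #6:9@101] asks=[-]
After op 8 [order #7] limit_sell(price=97, qty=7): fills=#5x#7:5@101 #6x#7:2@101; bids=[#6:7@101] asks=[-]
After op 9 [order #8] market_sell(qty=5): fills=#6x#8:5@101; bids=[#6:2@101] asks=[-]

Answer: 5@101,2@101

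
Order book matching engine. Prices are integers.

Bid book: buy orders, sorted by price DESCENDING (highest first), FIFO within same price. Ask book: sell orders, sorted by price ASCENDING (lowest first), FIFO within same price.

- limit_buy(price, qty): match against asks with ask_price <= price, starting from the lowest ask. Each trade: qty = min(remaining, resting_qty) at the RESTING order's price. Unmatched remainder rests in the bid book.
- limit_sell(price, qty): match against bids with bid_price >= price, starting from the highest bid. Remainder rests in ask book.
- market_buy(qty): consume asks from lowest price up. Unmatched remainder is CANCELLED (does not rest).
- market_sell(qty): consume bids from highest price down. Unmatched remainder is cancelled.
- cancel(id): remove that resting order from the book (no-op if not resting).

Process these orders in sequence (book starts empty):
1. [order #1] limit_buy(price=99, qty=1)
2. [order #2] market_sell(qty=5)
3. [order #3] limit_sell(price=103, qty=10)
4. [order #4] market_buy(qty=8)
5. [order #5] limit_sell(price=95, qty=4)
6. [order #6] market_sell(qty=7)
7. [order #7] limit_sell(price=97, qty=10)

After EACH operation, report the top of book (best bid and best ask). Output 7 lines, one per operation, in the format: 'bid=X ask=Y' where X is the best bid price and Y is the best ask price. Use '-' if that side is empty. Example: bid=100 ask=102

After op 1 [order #1] limit_buy(price=99, qty=1): fills=none; bids=[#1:1@99] asks=[-]
After op 2 [order #2] market_sell(qty=5): fills=#1x#2:1@99; bids=[-] asks=[-]
After op 3 [order #3] limit_sell(price=103, qty=10): fills=none; bids=[-] asks=[#3:10@103]
After op 4 [order #4] market_buy(qty=8): fills=#4x#3:8@103; bids=[-] asks=[#3:2@103]
After op 5 [order #5] limit_sell(price=95, qty=4): fills=none; bids=[-] asks=[#5:4@95 #3:2@103]
After op 6 [order #6] market_sell(qty=7): fills=none; bids=[-] asks=[#5:4@95 #3:2@103]
After op 7 [order #7] limit_sell(price=97, qty=10): fills=none; bids=[-] asks=[#5:4@95 #7:10@97 #3:2@103]

Answer: bid=99 ask=-
bid=- ask=-
bid=- ask=103
bid=- ask=103
bid=- ask=95
bid=- ask=95
bid=- ask=95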